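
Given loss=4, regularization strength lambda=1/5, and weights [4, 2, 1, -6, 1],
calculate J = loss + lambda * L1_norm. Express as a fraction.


L1 norm = sum(|w|) = 14. J = 4 + 1/5 * 14 = 34/5.

34/5


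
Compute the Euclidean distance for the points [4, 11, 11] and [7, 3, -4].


d = sqrt(sum of squared differences). (4-7)^2=9, (11-3)^2=64, (11--4)^2=225. Sum = 298.

sqrt(298)


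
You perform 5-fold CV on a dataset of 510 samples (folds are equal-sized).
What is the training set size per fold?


Each validation fold has 510/5 = 102 samples. Training set = 510 - 102 = 408.

408


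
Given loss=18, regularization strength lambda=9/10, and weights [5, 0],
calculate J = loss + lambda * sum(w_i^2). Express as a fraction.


L2 sq norm = sum(w^2) = 25. J = 18 + 9/10 * 25 = 81/2.

81/2


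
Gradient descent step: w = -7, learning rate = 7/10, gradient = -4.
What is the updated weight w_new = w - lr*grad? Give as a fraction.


w_new = -7 - 7/10 * -4 = -7 - -14/5 = -21/5.

-21/5


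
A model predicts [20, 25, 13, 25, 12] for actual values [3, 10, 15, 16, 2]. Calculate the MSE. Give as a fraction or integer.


MSE = (1/5) * ((3-20)^2=289 + (10-25)^2=225 + (15-13)^2=4 + (16-25)^2=81 + (2-12)^2=100). Sum = 699. MSE = 699/5.

699/5


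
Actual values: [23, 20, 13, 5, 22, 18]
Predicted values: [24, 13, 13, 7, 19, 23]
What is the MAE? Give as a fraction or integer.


MAE = (1/6) * (|23-24|=1 + |20-13|=7 + |13-13|=0 + |5-7|=2 + |22-19|=3 + |18-23|=5). Sum = 18. MAE = 3.

3


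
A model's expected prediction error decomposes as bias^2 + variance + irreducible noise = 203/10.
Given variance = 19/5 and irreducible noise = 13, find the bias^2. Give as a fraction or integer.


Total error = bias^2 + variance + irreducible noise. So bias^2 = 203/10 - 19/5 - 13 = 7/2.

7/2


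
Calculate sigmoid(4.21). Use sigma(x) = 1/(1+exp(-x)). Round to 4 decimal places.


sigma(4.21) = 1/(1+e^(-4.21)) = 1/(1+0.014846) = 1/1.014846 = 0.9854.

0.9854


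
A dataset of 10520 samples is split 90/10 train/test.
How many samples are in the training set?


Test set = 10520 * 10% = 1052. Training set = 10520 - 1052 = 9468.

9468


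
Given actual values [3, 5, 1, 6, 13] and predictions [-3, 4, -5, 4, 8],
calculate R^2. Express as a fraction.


Mean(y) = 28/5. SS_res = 102. SS_tot = 416/5. R^2 = 1 - 102/(416/5) = -47/208.

-47/208


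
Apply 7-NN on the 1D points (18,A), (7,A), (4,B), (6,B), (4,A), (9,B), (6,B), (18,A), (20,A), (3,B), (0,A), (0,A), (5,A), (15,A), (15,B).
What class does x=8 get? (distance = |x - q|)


Distances: |18-8|=10, |7-8|=1, |4-8|=4, |6-8|=2, |4-8|=4, |9-8|=1, |6-8|=2, |18-8|=10, |20-8|=12, |3-8|=5, |0-8|=8, |0-8|=8, |5-8|=3, |15-8|=7, |15-8|=7. 7 nearest: (7,A), (9,B), (6,B), (6,B), (5,A), (4,A), (4,B). Counts: {'A': 3, 'B': 4}. Majority class: B.

B


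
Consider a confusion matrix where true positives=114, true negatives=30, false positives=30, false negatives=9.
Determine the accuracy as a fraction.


Accuracy = (TP + TN) / (TP + TN + FP + FN) = (114 + 30) / 183 = 48/61.

48/61


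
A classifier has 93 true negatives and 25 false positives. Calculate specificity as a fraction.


Specificity = TN / (TN + FP) = 93 / 118 = 93/118.

93/118


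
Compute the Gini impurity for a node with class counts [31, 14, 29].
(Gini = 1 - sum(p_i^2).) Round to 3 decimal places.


Total = 74. Proportions: 31/74, 14/74, 29/74. sum(p_i^2) = 0.3649. Gini = 1 - 0.3649 = 0.6351, which rounds to 0.635.

0.635


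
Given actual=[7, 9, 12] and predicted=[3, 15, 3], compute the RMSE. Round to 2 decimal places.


MSE = 44.3333. RMSE = sqrt(44.3333) = 6.66.

6.66


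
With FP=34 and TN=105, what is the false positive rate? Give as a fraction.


FPR = FP / (FP + TN) = 34 / 139 = 34/139.

34/139


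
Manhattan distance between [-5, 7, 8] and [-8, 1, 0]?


d = sum of absolute differences: |-5--8|=3 + |7-1|=6 + |8-0|=8 = 17.

17


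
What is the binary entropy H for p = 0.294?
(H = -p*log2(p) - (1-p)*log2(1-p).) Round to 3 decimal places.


H = -0.294*log2(0.294) - 0.706*log2(0.706) = 0.874.

0.874


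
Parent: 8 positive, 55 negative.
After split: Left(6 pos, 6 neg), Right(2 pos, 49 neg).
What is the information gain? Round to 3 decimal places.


H(parent) = 0.5491. H(left) = 1.0000, H(right) = 0.2387. Weighted = (12/63)*1.0000 + (51/63)*0.2387 = 0.3837. IG = 0.5491 - 0.3837 = 0.1654, which rounds to 0.165.

0.165


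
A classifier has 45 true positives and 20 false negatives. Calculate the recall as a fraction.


Recall = TP / (TP + FN) = 45 / 65 = 9/13.

9/13


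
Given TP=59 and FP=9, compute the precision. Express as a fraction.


Precision = TP / (TP + FP) = 59 / 68 = 59/68.

59/68


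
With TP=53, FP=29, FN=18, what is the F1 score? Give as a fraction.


Precision = 53/82 = 53/82. Recall = 53/71 = 53/71. F1 = 2*P*R/(P+R) = 106/153.

106/153


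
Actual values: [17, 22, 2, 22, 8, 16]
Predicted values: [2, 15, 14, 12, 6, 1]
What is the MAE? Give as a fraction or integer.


MAE = (1/6) * (|17-2|=15 + |22-15|=7 + |2-14|=12 + |22-12|=10 + |8-6|=2 + |16-1|=15). Sum = 61. MAE = 61/6.

61/6


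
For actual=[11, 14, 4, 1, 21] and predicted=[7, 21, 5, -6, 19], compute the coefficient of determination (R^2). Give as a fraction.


Mean(y) = 51/5. SS_res = 119. SS_tot = 1274/5. R^2 = 1 - 119/(1274/5) = 97/182.

97/182


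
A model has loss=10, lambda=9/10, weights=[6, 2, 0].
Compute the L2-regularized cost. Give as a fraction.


L2 sq norm = sum(w^2) = 40. J = 10 + 9/10 * 40 = 46.

46


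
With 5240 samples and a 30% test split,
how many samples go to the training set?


Test set = 5240 * 30% = 1572. Training set = 5240 - 1572 = 3668.

3668


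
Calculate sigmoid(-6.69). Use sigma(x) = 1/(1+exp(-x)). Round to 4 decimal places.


sigma(-6.69) = 1/(1+e^(6.69)) = 1/(1+804.322252) = 1/805.322252 = 0.0012.

0.0012


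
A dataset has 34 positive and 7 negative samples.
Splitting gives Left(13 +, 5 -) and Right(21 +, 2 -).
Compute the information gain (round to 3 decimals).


H(parent) = 0.6594. H(left) = 0.8524, H(right) = 0.4262. Weighted = (18/41)*0.8524 + (23/41)*0.4262 = 0.6133. IG = 0.6594 - 0.6133 = 0.0461, which rounds to 0.046.

0.046


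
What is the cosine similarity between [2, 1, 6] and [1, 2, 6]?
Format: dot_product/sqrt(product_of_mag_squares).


dot = 40. |a|^2 = 41, |b|^2 = 41. cos = 40/sqrt(1681).

40/sqrt(1681)


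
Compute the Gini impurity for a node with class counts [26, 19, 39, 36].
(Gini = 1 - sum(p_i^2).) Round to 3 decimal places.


Total = 120. Proportions: 26/120, 19/120, 39/120, 36/120. sum(p_i^2) = 0.2676. Gini = 1 - 0.2676 = 0.7324, which rounds to 0.732.

0.732


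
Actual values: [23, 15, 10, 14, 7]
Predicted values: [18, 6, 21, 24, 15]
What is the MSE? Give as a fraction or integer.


MSE = (1/5) * ((23-18)^2=25 + (15-6)^2=81 + (10-21)^2=121 + (14-24)^2=100 + (7-15)^2=64). Sum = 391. MSE = 391/5.

391/5


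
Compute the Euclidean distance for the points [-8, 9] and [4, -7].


d = sqrt(sum of squared differences). (-8-4)^2=144, (9--7)^2=256. Sum = 400.

20


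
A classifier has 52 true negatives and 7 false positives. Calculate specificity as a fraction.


Specificity = TN / (TN + FP) = 52 / 59 = 52/59.

52/59


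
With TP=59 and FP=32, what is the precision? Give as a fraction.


Precision = TP / (TP + FP) = 59 / 91 = 59/91.

59/91


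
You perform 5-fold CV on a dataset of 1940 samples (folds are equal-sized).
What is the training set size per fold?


Each validation fold has 1940/5 = 388 samples. Training set = 1940 - 388 = 1552.

1552


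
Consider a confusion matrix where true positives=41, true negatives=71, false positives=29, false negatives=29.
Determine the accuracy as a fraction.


Accuracy = (TP + TN) / (TP + TN + FP + FN) = (41 + 71) / 170 = 56/85.

56/85


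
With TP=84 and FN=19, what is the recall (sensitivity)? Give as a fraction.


Recall = TP / (TP + FN) = 84 / 103 = 84/103.

84/103


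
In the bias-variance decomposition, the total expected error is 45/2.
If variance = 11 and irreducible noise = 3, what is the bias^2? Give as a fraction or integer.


Total error = bias^2 + variance + irreducible noise. So bias^2 = 45/2 - 11 - 3 = 17/2.

17/2


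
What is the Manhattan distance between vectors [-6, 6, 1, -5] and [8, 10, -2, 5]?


d = sum of absolute differences: |-6-8|=14 + |6-10|=4 + |1--2|=3 + |-5-5|=10 = 31.

31


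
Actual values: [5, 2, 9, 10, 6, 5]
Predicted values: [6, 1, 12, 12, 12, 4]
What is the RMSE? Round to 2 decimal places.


MSE = 8.6667. RMSE = sqrt(8.6667) = 2.94.

2.94


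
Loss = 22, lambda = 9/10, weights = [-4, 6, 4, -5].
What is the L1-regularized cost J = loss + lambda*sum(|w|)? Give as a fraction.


L1 norm = sum(|w|) = 19. J = 22 + 9/10 * 19 = 391/10.

391/10


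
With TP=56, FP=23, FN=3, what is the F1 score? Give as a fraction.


Precision = 56/79 = 56/79. Recall = 56/59 = 56/59. F1 = 2*P*R/(P+R) = 56/69.

56/69


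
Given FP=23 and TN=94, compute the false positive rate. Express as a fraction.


FPR = FP / (FP + TN) = 23 / 117 = 23/117.

23/117


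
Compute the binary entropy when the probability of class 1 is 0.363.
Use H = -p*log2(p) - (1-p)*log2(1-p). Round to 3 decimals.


H = -0.363*log2(0.363) - 0.637*log2(0.637) = 0.945.

0.945


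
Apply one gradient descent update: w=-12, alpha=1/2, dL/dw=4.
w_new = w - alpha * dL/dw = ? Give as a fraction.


w_new = -12 - 1/2 * 4 = -12 - 2 = -14.

-14


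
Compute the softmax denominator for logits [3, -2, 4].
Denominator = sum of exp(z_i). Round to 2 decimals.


Denom = e^3=20.0855 + e^-2=0.1353 + e^4=54.5982. Sum = 74.8190, which rounds to 74.82.

74.82


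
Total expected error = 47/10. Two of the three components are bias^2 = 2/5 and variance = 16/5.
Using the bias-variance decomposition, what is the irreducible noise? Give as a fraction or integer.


Total error = bias^2 + variance + irreducible noise. So irreducible noise = 47/10 - 2/5 - 16/5 = 11/10.

11/10


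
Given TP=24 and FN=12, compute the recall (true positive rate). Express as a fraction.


Recall = TP / (TP + FN) = 24 / 36 = 2/3.

2/3


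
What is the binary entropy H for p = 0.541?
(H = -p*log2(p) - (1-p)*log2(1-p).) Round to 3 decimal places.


H = -0.541*log2(0.541) - 0.459*log2(0.459) = 0.995.

0.995


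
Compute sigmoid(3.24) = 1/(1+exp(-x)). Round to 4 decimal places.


sigma(3.24) = 1/(1+e^(-3.24)) = 1/(1+0.039164) = 1/1.039164 = 0.9623.

0.9623


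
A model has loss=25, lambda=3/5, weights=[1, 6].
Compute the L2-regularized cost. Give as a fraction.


L2 sq norm = sum(w^2) = 37. J = 25 + 3/5 * 37 = 236/5.

236/5


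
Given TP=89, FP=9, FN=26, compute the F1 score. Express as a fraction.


Precision = 89/98 = 89/98. Recall = 89/115 = 89/115. F1 = 2*P*R/(P+R) = 178/213.

178/213


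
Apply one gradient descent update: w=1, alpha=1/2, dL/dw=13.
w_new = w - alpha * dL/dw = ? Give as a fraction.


w_new = 1 - 1/2 * 13 = 1 - 13/2 = -11/2.

-11/2


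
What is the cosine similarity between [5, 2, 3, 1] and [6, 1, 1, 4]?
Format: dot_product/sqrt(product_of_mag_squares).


dot = 39. |a|^2 = 39, |b|^2 = 54. cos = 39/sqrt(2106).

39/sqrt(2106)


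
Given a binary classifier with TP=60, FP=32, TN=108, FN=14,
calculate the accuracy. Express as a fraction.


Accuracy = (TP + TN) / (TP + TN + FP + FN) = (60 + 108) / 214 = 84/107.

84/107


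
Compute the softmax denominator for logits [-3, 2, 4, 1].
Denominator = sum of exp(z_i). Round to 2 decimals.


Denom = e^-3=0.0498 + e^2=7.3891 + e^4=54.5982 + e^1=2.7183. Sum = 64.7554, which rounds to 64.76.

64.76


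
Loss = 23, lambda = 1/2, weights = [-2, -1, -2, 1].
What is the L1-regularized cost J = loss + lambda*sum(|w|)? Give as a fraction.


L1 norm = sum(|w|) = 6. J = 23 + 1/2 * 6 = 26.

26


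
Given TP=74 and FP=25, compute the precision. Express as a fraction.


Precision = TP / (TP + FP) = 74 / 99 = 74/99.

74/99


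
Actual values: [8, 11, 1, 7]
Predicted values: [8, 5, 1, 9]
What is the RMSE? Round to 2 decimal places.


MSE = 10.0000. RMSE = sqrt(10.0000) = 3.16.

3.16


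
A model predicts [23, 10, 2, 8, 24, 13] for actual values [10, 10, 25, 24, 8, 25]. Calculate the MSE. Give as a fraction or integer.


MSE = (1/6) * ((10-23)^2=169 + (10-10)^2=0 + (25-2)^2=529 + (24-8)^2=256 + (8-24)^2=256 + (25-13)^2=144). Sum = 1354. MSE = 677/3.

677/3


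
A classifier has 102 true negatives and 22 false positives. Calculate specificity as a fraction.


Specificity = TN / (TN + FP) = 102 / 124 = 51/62.

51/62


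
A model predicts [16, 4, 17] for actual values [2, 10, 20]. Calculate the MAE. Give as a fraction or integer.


MAE = (1/3) * (|2-16|=14 + |10-4|=6 + |20-17|=3). Sum = 23. MAE = 23/3.

23/3


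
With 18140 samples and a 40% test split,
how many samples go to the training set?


Test set = 18140 * 40% = 7256. Training set = 18140 - 7256 = 10884.

10884


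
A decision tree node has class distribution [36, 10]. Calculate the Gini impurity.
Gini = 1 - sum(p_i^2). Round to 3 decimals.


Total = 46. Proportions: 36/46, 10/46. sum(p_i^2) = 0.6597. Gini = 1 - 0.6597 = 0.3403, which rounds to 0.340.

0.340


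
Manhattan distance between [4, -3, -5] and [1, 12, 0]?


d = sum of absolute differences: |4-1|=3 + |-3-12|=15 + |-5-0|=5 = 23.

23


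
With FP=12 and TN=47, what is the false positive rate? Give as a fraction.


FPR = FP / (FP + TN) = 12 / 59 = 12/59.

12/59


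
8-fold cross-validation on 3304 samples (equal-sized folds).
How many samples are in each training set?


Each validation fold has 3304/8 = 413 samples. Training set = 3304 - 413 = 2891.

2891


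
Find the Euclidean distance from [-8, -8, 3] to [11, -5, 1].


d = sqrt(sum of squared differences). (-8-11)^2=361, (-8--5)^2=9, (3-1)^2=4. Sum = 374.

sqrt(374)


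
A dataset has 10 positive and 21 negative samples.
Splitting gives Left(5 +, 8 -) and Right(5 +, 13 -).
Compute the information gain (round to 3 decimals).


H(parent) = 0.9072. H(left) = 0.9612, H(right) = 0.8524. Weighted = (13/31)*0.9612 + (18/31)*0.8524 = 0.8980. IG = 0.9072 - 0.8980 = 0.0092, which rounds to 0.009.

0.009


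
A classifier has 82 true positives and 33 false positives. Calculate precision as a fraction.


Precision = TP / (TP + FP) = 82 / 115 = 82/115.

82/115


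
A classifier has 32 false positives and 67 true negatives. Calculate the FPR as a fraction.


FPR = FP / (FP + TN) = 32 / 99 = 32/99.

32/99


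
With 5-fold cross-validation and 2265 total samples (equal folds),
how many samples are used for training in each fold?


Each validation fold has 2265/5 = 453 samples. Training set = 2265 - 453 = 1812.

1812


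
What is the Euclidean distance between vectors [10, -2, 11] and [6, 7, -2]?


d = sqrt(sum of squared differences). (10-6)^2=16, (-2-7)^2=81, (11--2)^2=169. Sum = 266.

sqrt(266)


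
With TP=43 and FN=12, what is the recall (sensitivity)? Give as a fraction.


Recall = TP / (TP + FN) = 43 / 55 = 43/55.

43/55


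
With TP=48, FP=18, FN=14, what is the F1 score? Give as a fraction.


Precision = 48/66 = 8/11. Recall = 48/62 = 24/31. F1 = 2*P*R/(P+R) = 3/4.

3/4


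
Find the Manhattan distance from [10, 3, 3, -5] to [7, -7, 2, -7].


d = sum of absolute differences: |10-7|=3 + |3--7|=10 + |3-2|=1 + |-5--7|=2 = 16.

16


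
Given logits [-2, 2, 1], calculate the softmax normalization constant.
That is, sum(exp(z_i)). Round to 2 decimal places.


Denom = e^-2=0.1353 + e^2=7.3891 + e^1=2.7183. Sum = 10.2427, which rounds to 10.24.

10.24


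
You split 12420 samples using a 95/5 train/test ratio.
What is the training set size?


Test set = 12420 * 5% = 621. Training set = 12420 - 621 = 11799.

11799


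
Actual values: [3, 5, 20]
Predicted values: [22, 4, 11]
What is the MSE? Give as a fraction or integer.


MSE = (1/3) * ((3-22)^2=361 + (5-4)^2=1 + (20-11)^2=81). Sum = 443. MSE = 443/3.

443/3


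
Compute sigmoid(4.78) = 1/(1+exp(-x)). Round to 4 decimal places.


sigma(4.78) = 1/(1+e^(-4.78)) = 1/(1+0.008396) = 1/1.008396 = 0.9917.

0.9917


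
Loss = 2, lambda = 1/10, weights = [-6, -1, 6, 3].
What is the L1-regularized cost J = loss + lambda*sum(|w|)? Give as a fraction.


L1 norm = sum(|w|) = 16. J = 2 + 1/10 * 16 = 18/5.

18/5


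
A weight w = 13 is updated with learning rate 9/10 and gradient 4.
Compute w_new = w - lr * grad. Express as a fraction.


w_new = 13 - 9/10 * 4 = 13 - 18/5 = 47/5.

47/5


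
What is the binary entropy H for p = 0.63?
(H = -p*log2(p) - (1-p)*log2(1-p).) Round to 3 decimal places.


H = -0.63*log2(0.63) - 0.37*log2(0.37) = 0.951.

0.951


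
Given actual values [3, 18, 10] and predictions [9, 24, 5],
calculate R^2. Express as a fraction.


Mean(y) = 31/3. SS_res = 97. SS_tot = 338/3. R^2 = 1 - 97/(338/3) = 47/338.

47/338


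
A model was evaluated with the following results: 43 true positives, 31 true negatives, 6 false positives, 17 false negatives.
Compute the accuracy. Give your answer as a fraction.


Accuracy = (TP + TN) / (TP + TN + FP + FN) = (43 + 31) / 97 = 74/97.

74/97


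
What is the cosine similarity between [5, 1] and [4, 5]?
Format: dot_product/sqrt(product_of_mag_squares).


dot = 25. |a|^2 = 26, |b|^2 = 41. cos = 25/sqrt(1066).

25/sqrt(1066)


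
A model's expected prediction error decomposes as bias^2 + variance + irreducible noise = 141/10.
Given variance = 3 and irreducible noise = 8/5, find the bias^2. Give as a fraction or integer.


Total error = bias^2 + variance + irreducible noise. So bias^2 = 141/10 - 3 - 8/5 = 19/2.

19/2


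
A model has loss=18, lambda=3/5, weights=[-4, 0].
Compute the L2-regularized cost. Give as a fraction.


L2 sq norm = sum(w^2) = 16. J = 18 + 3/5 * 16 = 138/5.

138/5


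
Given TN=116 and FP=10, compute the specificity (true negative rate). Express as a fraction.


Specificity = TN / (TN + FP) = 116 / 126 = 58/63.

58/63


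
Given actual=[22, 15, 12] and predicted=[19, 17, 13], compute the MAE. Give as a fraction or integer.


MAE = (1/3) * (|22-19|=3 + |15-17|=2 + |12-13|=1). Sum = 6. MAE = 2.

2


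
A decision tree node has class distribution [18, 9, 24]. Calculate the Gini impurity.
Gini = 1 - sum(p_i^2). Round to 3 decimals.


Total = 51. Proportions: 18/51, 9/51, 24/51. sum(p_i^2) = 0.3772. Gini = 1 - 0.3772 = 0.6228, which rounds to 0.623.

0.623


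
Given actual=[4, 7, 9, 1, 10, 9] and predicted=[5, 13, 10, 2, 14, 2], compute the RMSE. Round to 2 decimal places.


MSE = 17.3333. RMSE = sqrt(17.3333) = 4.16.

4.16


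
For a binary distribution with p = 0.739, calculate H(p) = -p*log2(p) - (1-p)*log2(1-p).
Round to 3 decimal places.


H = -0.739*log2(0.739) - 0.261*log2(0.261) = 0.828.

0.828


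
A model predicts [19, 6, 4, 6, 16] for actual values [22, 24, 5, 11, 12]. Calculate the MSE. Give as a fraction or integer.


MSE = (1/5) * ((22-19)^2=9 + (24-6)^2=324 + (5-4)^2=1 + (11-6)^2=25 + (12-16)^2=16). Sum = 375. MSE = 75.

75


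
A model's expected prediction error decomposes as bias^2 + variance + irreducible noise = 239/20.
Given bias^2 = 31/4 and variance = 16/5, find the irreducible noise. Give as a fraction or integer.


Total error = bias^2 + variance + irreducible noise. So irreducible noise = 239/20 - 31/4 - 16/5 = 1.

1


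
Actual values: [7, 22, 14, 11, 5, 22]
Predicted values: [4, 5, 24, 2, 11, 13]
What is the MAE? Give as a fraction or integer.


MAE = (1/6) * (|7-4|=3 + |22-5|=17 + |14-24|=10 + |11-2|=9 + |5-11|=6 + |22-13|=9). Sum = 54. MAE = 9.

9


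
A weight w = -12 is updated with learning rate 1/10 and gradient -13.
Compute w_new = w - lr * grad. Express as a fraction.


w_new = -12 - 1/10 * -13 = -12 - -13/10 = -107/10.

-107/10


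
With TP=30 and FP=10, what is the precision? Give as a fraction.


Precision = TP / (TP + FP) = 30 / 40 = 3/4.

3/4


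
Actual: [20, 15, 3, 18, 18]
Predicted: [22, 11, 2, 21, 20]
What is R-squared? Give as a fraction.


Mean(y) = 74/5. SS_res = 34. SS_tot = 934/5. R^2 = 1 - 34/(934/5) = 382/467.

382/467


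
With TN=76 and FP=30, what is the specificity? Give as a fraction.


Specificity = TN / (TN + FP) = 76 / 106 = 38/53.

38/53


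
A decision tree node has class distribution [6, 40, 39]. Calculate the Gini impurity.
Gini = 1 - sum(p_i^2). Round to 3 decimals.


Total = 85. Proportions: 6/85, 40/85, 39/85. sum(p_i^2) = 0.4370. Gini = 1 - 0.4370 = 0.5630, which rounds to 0.563.

0.563


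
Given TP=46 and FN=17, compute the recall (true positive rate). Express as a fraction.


Recall = TP / (TP + FN) = 46 / 63 = 46/63.

46/63


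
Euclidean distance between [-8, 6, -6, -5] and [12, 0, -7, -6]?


d = sqrt(sum of squared differences). (-8-12)^2=400, (6-0)^2=36, (-6--7)^2=1, (-5--6)^2=1. Sum = 438.

sqrt(438)


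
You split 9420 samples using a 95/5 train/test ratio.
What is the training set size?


Test set = 9420 * 5% = 471. Training set = 9420 - 471 = 8949.

8949


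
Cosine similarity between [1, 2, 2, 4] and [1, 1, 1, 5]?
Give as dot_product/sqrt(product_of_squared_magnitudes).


dot = 25. |a|^2 = 25, |b|^2 = 28. cos = 25/sqrt(700).

25/sqrt(700)


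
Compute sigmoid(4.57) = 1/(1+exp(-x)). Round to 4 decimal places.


sigma(4.57) = 1/(1+e^(-4.57)) = 1/(1+0.010358) = 1/1.010358 = 0.9897.

0.9897


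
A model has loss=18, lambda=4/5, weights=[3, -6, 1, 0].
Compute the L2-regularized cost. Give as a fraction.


L2 sq norm = sum(w^2) = 46. J = 18 + 4/5 * 46 = 274/5.

274/5


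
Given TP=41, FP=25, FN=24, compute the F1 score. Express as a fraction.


Precision = 41/66 = 41/66. Recall = 41/65 = 41/65. F1 = 2*P*R/(P+R) = 82/131.

82/131


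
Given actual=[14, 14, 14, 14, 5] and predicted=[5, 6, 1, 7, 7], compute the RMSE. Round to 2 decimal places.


MSE = 73.4000. RMSE = sqrt(73.4000) = 8.57.

8.57


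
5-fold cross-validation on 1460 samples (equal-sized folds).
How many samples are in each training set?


Each validation fold has 1460/5 = 292 samples. Training set = 1460 - 292 = 1168.

1168


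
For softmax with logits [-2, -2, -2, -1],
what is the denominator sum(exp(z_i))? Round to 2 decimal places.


Denom = e^-2=0.1353 + e^-2=0.1353 + e^-2=0.1353 + e^-1=0.3679. Sum = 0.7738, which rounds to 0.77.

0.77


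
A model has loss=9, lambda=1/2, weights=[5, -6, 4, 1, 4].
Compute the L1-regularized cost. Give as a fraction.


L1 norm = sum(|w|) = 20. J = 9 + 1/2 * 20 = 19.

19


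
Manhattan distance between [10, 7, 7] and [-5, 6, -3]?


d = sum of absolute differences: |10--5|=15 + |7-6|=1 + |7--3|=10 = 26.

26


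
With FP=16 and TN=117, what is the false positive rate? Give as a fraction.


FPR = FP / (FP + TN) = 16 / 133 = 16/133.

16/133


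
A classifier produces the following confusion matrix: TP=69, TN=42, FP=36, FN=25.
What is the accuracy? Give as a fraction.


Accuracy = (TP + TN) / (TP + TN + FP + FN) = (69 + 42) / 172 = 111/172.

111/172


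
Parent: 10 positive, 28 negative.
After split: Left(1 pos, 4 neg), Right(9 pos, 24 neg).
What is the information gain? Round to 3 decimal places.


H(parent) = 0.8315. H(left) = 0.7219, H(right) = 0.8454. Weighted = (5/38)*0.7219 + (33/38)*0.8454 = 0.8292. IG = 0.8315 - 0.8292 = 0.0023, which rounds to 0.002.

0.002


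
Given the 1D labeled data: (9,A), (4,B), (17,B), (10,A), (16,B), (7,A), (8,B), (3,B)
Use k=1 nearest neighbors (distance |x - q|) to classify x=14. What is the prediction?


Distances: |9-14|=5, |4-14|=10, |17-14|=3, |10-14|=4, |16-14|=2, |7-14|=7, |8-14|=6, |3-14|=11. 1 nearest: (16,B). Counts: {'B': 1}. Majority class: B.

B


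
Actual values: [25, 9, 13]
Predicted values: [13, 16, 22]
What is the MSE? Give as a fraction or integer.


MSE = (1/3) * ((25-13)^2=144 + (9-16)^2=49 + (13-22)^2=81). Sum = 274. MSE = 274/3.

274/3


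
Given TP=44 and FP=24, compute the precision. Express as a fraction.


Precision = TP / (TP + FP) = 44 / 68 = 11/17.

11/17


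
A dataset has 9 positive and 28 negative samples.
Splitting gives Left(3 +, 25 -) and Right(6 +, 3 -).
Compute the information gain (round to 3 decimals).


H(parent) = 0.8004. H(left) = 0.4912, H(right) = 0.9183. Weighted = (28/37)*0.4912 + (9/37)*0.9183 = 0.5951. IG = 0.8004 - 0.5951 = 0.2053, which rounds to 0.205.

0.205


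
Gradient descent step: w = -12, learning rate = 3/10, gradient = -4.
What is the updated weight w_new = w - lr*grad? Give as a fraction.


w_new = -12 - 3/10 * -4 = -12 - -6/5 = -54/5.

-54/5


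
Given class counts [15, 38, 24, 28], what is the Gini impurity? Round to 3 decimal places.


Total = 105. Proportions: 15/105, 38/105, 24/105, 28/105. sum(p_i^2) = 0.2747. Gini = 1 - 0.2747 = 0.7253, which rounds to 0.725.

0.725


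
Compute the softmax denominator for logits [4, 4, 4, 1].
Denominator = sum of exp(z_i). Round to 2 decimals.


Denom = e^4=54.5982 + e^4=54.5982 + e^4=54.5982 + e^1=2.7183. Sum = 166.5129, which rounds to 166.51.

166.51


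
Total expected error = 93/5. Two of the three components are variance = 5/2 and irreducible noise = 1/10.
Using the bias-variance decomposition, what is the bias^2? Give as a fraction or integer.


Total error = bias^2 + variance + irreducible noise. So bias^2 = 93/5 - 5/2 - 1/10 = 16.

16


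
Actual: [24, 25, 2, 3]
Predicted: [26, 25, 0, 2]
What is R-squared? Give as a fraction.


Mean(y) = 27/2. SS_res = 9. SS_tot = 485. R^2 = 1 - 9/(485) = 476/485.

476/485


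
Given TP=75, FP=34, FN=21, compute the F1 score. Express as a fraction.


Precision = 75/109 = 75/109. Recall = 75/96 = 25/32. F1 = 2*P*R/(P+R) = 30/41.

30/41


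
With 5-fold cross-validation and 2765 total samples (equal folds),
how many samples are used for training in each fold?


Each validation fold has 2765/5 = 553 samples. Training set = 2765 - 553 = 2212.

2212


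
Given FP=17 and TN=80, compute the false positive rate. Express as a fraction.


FPR = FP / (FP + TN) = 17 / 97 = 17/97.

17/97


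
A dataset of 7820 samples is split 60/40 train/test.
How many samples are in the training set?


Test set = 7820 * 40% = 3128. Training set = 7820 - 3128 = 4692.

4692


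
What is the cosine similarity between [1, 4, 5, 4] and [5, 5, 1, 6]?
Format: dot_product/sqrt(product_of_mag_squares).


dot = 54. |a|^2 = 58, |b|^2 = 87. cos = 54/sqrt(5046).

54/sqrt(5046)


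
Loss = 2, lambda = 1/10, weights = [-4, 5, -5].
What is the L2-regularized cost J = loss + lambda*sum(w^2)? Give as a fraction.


L2 sq norm = sum(w^2) = 66. J = 2 + 1/10 * 66 = 43/5.

43/5


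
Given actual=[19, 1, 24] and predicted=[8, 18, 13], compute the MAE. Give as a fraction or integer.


MAE = (1/3) * (|19-8|=11 + |1-18|=17 + |24-13|=11). Sum = 39. MAE = 13.

13


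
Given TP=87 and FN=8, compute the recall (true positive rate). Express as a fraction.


Recall = TP / (TP + FN) = 87 / 95 = 87/95.

87/95


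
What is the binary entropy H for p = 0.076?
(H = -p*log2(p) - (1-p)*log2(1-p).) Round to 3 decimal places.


H = -0.076*log2(0.076) - 0.924*log2(0.924) = 0.388.

0.388


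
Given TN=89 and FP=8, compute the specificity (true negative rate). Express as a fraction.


Specificity = TN / (TN + FP) = 89 / 97 = 89/97.

89/97


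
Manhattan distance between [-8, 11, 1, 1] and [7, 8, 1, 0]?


d = sum of absolute differences: |-8-7|=15 + |11-8|=3 + |1-1|=0 + |1-0|=1 = 19.

19


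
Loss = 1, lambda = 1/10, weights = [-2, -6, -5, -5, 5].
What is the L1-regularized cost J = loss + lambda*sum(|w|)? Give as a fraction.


L1 norm = sum(|w|) = 23. J = 1 + 1/10 * 23 = 33/10.

33/10


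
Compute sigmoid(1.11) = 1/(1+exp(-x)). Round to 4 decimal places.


sigma(1.11) = 1/(1+e^(-1.11)) = 1/(1+0.329559) = 1/1.329559 = 0.7521.

0.7521


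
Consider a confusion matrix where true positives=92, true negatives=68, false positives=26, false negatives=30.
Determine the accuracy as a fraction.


Accuracy = (TP + TN) / (TP + TN + FP + FN) = (92 + 68) / 216 = 20/27.

20/27


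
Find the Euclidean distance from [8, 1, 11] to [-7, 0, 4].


d = sqrt(sum of squared differences). (8--7)^2=225, (1-0)^2=1, (11-4)^2=49. Sum = 275.

sqrt(275)


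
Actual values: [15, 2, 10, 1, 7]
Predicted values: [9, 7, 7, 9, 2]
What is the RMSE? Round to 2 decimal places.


MSE = 31.8000. RMSE = sqrt(31.8000) = 5.64.

5.64


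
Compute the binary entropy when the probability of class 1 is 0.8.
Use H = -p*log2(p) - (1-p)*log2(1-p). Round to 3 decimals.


H = -0.8*log2(0.8) - 0.2*log2(0.2) = 0.722.

0.722


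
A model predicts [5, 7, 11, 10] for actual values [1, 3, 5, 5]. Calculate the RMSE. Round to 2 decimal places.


MSE = 23.2500. RMSE = sqrt(23.2500) = 4.82.

4.82


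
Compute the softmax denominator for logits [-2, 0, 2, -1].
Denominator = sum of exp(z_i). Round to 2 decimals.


Denom = e^-2=0.1353 + e^0=1.0000 + e^2=7.3891 + e^-1=0.3679. Sum = 8.8923, which rounds to 8.89.

8.89


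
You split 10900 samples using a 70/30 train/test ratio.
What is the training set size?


Test set = 10900 * 30% = 3270. Training set = 10900 - 3270 = 7630.

7630


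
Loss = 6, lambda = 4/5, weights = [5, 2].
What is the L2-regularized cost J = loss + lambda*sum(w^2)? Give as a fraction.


L2 sq norm = sum(w^2) = 29. J = 6 + 4/5 * 29 = 146/5.

146/5


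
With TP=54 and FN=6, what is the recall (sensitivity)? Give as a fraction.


Recall = TP / (TP + FN) = 54 / 60 = 9/10.

9/10


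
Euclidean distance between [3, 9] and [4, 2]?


d = sqrt(sum of squared differences). (3-4)^2=1, (9-2)^2=49. Sum = 50.

sqrt(50)


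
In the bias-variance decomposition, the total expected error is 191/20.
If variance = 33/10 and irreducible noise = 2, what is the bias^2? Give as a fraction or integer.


Total error = bias^2 + variance + irreducible noise. So bias^2 = 191/20 - 33/10 - 2 = 17/4.

17/4


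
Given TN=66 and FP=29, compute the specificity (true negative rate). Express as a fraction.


Specificity = TN / (TN + FP) = 66 / 95 = 66/95.

66/95


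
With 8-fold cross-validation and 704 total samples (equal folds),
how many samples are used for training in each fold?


Each validation fold has 704/8 = 88 samples. Training set = 704 - 88 = 616.

616


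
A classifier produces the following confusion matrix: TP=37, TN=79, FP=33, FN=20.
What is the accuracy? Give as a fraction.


Accuracy = (TP + TN) / (TP + TN + FP + FN) = (37 + 79) / 169 = 116/169.

116/169


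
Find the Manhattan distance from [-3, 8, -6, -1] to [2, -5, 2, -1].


d = sum of absolute differences: |-3-2|=5 + |8--5|=13 + |-6-2|=8 + |-1--1|=0 = 26.

26


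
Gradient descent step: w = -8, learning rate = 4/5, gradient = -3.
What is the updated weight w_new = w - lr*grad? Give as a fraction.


w_new = -8 - 4/5 * -3 = -8 - -12/5 = -28/5.

-28/5


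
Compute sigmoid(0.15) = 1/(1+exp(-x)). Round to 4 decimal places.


sigma(0.15) = 1/(1+e^(-0.15)) = 1/(1+0.860708) = 1/1.860708 = 0.5374.

0.5374


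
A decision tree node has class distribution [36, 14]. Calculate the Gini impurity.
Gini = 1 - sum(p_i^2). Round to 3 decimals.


Total = 50. Proportions: 36/50, 14/50. sum(p_i^2) = 0.5968. Gini = 1 - 0.5968 = 0.4032, which rounds to 0.403.

0.403


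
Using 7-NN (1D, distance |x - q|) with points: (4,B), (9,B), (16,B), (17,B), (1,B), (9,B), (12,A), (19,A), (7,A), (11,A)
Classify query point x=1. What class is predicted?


Distances: |4-1|=3, |9-1|=8, |16-1|=15, |17-1|=16, |1-1|=0, |9-1|=8, |12-1|=11, |19-1|=18, |7-1|=6, |11-1|=10. 7 nearest: (1,B), (4,B), (7,A), (9,B), (9,B), (11,A), (12,A). Counts: {'B': 4, 'A': 3}. Majority class: B.

B


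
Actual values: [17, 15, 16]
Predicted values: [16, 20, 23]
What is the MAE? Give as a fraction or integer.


MAE = (1/3) * (|17-16|=1 + |15-20|=5 + |16-23|=7). Sum = 13. MAE = 13/3.

13/3


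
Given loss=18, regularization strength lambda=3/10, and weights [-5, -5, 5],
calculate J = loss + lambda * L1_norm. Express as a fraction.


L1 norm = sum(|w|) = 15. J = 18 + 3/10 * 15 = 45/2.

45/2


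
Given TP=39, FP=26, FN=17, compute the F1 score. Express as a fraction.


Precision = 39/65 = 3/5. Recall = 39/56 = 39/56. F1 = 2*P*R/(P+R) = 78/121.

78/121


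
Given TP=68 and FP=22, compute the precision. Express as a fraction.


Precision = TP / (TP + FP) = 68 / 90 = 34/45.

34/45


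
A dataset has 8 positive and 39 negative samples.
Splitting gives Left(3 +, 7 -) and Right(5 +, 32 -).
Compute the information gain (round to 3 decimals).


H(parent) = 0.6582. H(left) = 0.8813, H(right) = 0.5714. Weighted = (10/47)*0.8813 + (37/47)*0.5714 = 0.6373. IG = 0.6582 - 0.6373 = 0.0209, which rounds to 0.021.

0.021


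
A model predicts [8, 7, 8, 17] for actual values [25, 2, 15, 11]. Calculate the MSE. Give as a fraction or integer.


MSE = (1/4) * ((25-8)^2=289 + (2-7)^2=25 + (15-8)^2=49 + (11-17)^2=36). Sum = 399. MSE = 399/4.

399/4


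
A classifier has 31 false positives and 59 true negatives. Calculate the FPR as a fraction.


FPR = FP / (FP + TN) = 31 / 90 = 31/90.

31/90


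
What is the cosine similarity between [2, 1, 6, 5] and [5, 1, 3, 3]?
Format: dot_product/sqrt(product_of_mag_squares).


dot = 44. |a|^2 = 66, |b|^2 = 44. cos = 44/sqrt(2904).

44/sqrt(2904)


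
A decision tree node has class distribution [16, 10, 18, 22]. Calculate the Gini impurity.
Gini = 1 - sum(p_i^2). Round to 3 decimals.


Total = 66. Proportions: 16/66, 10/66, 18/66, 22/66. sum(p_i^2) = 0.2672. Gini = 1 - 0.2672 = 0.7328, which rounds to 0.733.

0.733


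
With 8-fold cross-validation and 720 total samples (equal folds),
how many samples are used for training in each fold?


Each validation fold has 720/8 = 90 samples. Training set = 720 - 90 = 630.

630


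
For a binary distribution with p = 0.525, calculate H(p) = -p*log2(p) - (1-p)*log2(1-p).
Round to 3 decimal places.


H = -0.525*log2(0.525) - 0.475*log2(0.475) = 0.998.

0.998


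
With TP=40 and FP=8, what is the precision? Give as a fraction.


Precision = TP / (TP + FP) = 40 / 48 = 5/6.

5/6


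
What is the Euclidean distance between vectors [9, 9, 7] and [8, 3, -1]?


d = sqrt(sum of squared differences). (9-8)^2=1, (9-3)^2=36, (7--1)^2=64. Sum = 101.

sqrt(101)


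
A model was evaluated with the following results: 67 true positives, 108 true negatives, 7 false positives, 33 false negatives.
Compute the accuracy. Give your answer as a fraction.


Accuracy = (TP + TN) / (TP + TN + FP + FN) = (67 + 108) / 215 = 35/43.

35/43


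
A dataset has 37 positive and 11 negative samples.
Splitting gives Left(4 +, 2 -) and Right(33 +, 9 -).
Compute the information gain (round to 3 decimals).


H(parent) = 0.7766. H(left) = 0.9183, H(right) = 0.7496. Weighted = (6/48)*0.9183 + (42/48)*0.7496 = 0.7707. IG = 0.7766 - 0.7707 = 0.0059, which rounds to 0.006.

0.006


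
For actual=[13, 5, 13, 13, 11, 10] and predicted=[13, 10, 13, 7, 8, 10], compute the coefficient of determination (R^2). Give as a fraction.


Mean(y) = 65/6. SS_res = 70. SS_tot = 293/6. R^2 = 1 - 70/(293/6) = -127/293.

-127/293


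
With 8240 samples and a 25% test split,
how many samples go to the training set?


Test set = 8240 * 25% = 2060. Training set = 8240 - 2060 = 6180.

6180


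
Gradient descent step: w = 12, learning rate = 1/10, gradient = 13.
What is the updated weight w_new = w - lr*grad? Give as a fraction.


w_new = 12 - 1/10 * 13 = 12 - 13/10 = 107/10.

107/10


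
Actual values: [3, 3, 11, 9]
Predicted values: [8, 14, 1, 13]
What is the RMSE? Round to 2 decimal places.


MSE = 65.5000. RMSE = sqrt(65.5000) = 8.09.

8.09


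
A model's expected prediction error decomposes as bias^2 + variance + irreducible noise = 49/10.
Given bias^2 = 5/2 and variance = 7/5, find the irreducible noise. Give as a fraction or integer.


Total error = bias^2 + variance + irreducible noise. So irreducible noise = 49/10 - 5/2 - 7/5 = 1.

1


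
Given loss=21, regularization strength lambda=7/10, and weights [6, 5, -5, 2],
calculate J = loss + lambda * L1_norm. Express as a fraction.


L1 norm = sum(|w|) = 18. J = 21 + 7/10 * 18 = 168/5.

168/5


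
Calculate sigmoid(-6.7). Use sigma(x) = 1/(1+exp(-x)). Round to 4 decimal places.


sigma(-6.7) = 1/(1+e^(6.7)) = 1/(1+812.405825) = 1/813.405825 = 0.0012.

0.0012


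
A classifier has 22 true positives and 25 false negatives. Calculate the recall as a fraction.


Recall = TP / (TP + FN) = 22 / 47 = 22/47.

22/47


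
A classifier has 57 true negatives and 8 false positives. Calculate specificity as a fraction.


Specificity = TN / (TN + FP) = 57 / 65 = 57/65.

57/65


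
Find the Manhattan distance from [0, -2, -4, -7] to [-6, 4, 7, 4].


d = sum of absolute differences: |0--6|=6 + |-2-4|=6 + |-4-7|=11 + |-7-4|=11 = 34.

34


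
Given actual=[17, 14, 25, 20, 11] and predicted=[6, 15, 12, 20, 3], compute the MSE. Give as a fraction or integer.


MSE = (1/5) * ((17-6)^2=121 + (14-15)^2=1 + (25-12)^2=169 + (20-20)^2=0 + (11-3)^2=64). Sum = 355. MSE = 71.

71


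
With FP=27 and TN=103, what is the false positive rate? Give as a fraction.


FPR = FP / (FP + TN) = 27 / 130 = 27/130.

27/130


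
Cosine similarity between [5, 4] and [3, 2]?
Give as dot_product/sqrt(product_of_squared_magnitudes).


dot = 23. |a|^2 = 41, |b|^2 = 13. cos = 23/sqrt(533).

23/sqrt(533)


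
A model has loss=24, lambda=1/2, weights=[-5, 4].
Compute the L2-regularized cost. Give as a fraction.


L2 sq norm = sum(w^2) = 41. J = 24 + 1/2 * 41 = 89/2.

89/2


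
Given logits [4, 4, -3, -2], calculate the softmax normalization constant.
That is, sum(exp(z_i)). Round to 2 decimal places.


Denom = e^4=54.5982 + e^4=54.5982 + e^-3=0.0498 + e^-2=0.1353. Sum = 109.3815, which rounds to 109.38.

109.38


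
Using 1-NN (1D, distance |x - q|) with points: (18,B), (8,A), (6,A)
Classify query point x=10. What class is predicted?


Distances: |18-10|=8, |8-10|=2, |6-10|=4. 1 nearest: (8,A). Counts: {'A': 1}. Majority class: A.

A


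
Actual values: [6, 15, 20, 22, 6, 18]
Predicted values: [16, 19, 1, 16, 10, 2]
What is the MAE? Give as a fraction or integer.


MAE = (1/6) * (|6-16|=10 + |15-19|=4 + |20-1|=19 + |22-16|=6 + |6-10|=4 + |18-2|=16). Sum = 59. MAE = 59/6.

59/6


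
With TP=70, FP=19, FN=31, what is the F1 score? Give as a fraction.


Precision = 70/89 = 70/89. Recall = 70/101 = 70/101. F1 = 2*P*R/(P+R) = 14/19.

14/19


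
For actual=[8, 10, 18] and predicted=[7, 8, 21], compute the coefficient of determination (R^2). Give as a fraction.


Mean(y) = 12. SS_res = 14. SS_tot = 56. R^2 = 1 - 14/(56) = 3/4.

3/4


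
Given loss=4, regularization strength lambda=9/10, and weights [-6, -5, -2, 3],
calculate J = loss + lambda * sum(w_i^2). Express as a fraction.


L2 sq norm = sum(w^2) = 74. J = 4 + 9/10 * 74 = 353/5.

353/5


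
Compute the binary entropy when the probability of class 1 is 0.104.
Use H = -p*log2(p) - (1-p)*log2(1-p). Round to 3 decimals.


H = -0.104*log2(0.104) - 0.896*log2(0.896) = 0.482.

0.482


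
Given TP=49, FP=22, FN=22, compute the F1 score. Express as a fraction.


Precision = 49/71 = 49/71. Recall = 49/71 = 49/71. F1 = 2*P*R/(P+R) = 49/71.

49/71


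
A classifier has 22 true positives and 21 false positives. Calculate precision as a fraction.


Precision = TP / (TP + FP) = 22 / 43 = 22/43.

22/43
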